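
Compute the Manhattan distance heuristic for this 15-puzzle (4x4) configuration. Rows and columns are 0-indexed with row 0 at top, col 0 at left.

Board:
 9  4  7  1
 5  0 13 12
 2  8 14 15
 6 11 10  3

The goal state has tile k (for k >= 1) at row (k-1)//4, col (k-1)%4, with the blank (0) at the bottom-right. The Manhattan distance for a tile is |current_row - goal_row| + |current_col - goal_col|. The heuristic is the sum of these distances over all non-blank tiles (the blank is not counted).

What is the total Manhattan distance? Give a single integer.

Answer: 34

Derivation:
Tile 9: (0,0)->(2,0) = 2
Tile 4: (0,1)->(0,3) = 2
Tile 7: (0,2)->(1,2) = 1
Tile 1: (0,3)->(0,0) = 3
Tile 5: (1,0)->(1,0) = 0
Tile 13: (1,2)->(3,0) = 4
Tile 12: (1,3)->(2,3) = 1
Tile 2: (2,0)->(0,1) = 3
Tile 8: (2,1)->(1,3) = 3
Tile 14: (2,2)->(3,1) = 2
Tile 15: (2,3)->(3,2) = 2
Tile 6: (3,0)->(1,1) = 3
Tile 11: (3,1)->(2,2) = 2
Tile 10: (3,2)->(2,1) = 2
Tile 3: (3,3)->(0,2) = 4
Sum: 2 + 2 + 1 + 3 + 0 + 4 + 1 + 3 + 3 + 2 + 2 + 3 + 2 + 2 + 4 = 34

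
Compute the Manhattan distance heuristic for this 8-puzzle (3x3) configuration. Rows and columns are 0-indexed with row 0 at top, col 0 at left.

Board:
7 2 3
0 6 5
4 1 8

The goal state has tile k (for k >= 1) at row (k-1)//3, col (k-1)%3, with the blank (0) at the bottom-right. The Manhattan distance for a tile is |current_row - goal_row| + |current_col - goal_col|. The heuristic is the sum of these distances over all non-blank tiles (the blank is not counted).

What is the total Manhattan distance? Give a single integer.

Tile 7: (0,0)->(2,0) = 2
Tile 2: (0,1)->(0,1) = 0
Tile 3: (0,2)->(0,2) = 0
Tile 6: (1,1)->(1,2) = 1
Tile 5: (1,2)->(1,1) = 1
Tile 4: (2,0)->(1,0) = 1
Tile 1: (2,1)->(0,0) = 3
Tile 8: (2,2)->(2,1) = 1
Sum: 2 + 0 + 0 + 1 + 1 + 1 + 3 + 1 = 9

Answer: 9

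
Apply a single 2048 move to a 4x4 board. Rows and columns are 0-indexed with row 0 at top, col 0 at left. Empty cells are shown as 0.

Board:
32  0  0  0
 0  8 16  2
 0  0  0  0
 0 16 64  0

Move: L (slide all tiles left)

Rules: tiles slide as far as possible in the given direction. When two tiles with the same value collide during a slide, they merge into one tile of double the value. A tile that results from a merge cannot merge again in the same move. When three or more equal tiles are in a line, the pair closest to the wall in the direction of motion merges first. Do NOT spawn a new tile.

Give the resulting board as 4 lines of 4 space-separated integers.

Slide left:
row 0: [32, 0, 0, 0] -> [32, 0, 0, 0]
row 1: [0, 8, 16, 2] -> [8, 16, 2, 0]
row 2: [0, 0, 0, 0] -> [0, 0, 0, 0]
row 3: [0, 16, 64, 0] -> [16, 64, 0, 0]

Answer: 32  0  0  0
 8 16  2  0
 0  0  0  0
16 64  0  0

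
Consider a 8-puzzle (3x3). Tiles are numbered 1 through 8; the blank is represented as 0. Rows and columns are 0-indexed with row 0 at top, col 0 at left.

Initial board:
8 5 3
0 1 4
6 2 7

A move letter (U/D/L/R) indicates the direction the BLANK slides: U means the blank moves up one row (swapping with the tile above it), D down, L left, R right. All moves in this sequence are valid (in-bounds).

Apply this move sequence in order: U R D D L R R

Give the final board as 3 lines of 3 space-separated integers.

After move 1 (U):
0 5 3
8 1 4
6 2 7

After move 2 (R):
5 0 3
8 1 4
6 2 7

After move 3 (D):
5 1 3
8 0 4
6 2 7

After move 4 (D):
5 1 3
8 2 4
6 0 7

After move 5 (L):
5 1 3
8 2 4
0 6 7

After move 6 (R):
5 1 3
8 2 4
6 0 7

After move 7 (R):
5 1 3
8 2 4
6 7 0

Answer: 5 1 3
8 2 4
6 7 0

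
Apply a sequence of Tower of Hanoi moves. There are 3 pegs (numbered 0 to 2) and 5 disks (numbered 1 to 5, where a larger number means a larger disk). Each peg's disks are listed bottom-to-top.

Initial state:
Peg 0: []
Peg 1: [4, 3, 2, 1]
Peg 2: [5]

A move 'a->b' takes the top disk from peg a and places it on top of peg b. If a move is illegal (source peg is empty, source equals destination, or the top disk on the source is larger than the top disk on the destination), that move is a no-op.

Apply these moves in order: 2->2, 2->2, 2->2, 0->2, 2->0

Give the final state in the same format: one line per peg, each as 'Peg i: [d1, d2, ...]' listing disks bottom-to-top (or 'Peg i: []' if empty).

After move 1 (2->2):
Peg 0: []
Peg 1: [4, 3, 2, 1]
Peg 2: [5]

After move 2 (2->2):
Peg 0: []
Peg 1: [4, 3, 2, 1]
Peg 2: [5]

After move 3 (2->2):
Peg 0: []
Peg 1: [4, 3, 2, 1]
Peg 2: [5]

After move 4 (0->2):
Peg 0: []
Peg 1: [4, 3, 2, 1]
Peg 2: [5]

After move 5 (2->0):
Peg 0: [5]
Peg 1: [4, 3, 2, 1]
Peg 2: []

Answer: Peg 0: [5]
Peg 1: [4, 3, 2, 1]
Peg 2: []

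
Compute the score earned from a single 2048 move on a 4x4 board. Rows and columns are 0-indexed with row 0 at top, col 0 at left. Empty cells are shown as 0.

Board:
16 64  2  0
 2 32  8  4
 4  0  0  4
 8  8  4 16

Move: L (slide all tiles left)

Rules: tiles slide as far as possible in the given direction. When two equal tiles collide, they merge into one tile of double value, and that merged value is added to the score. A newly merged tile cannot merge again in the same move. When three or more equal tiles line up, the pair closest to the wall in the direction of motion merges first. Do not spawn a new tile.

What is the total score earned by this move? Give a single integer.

Slide left:
row 0: [16, 64, 2, 0] -> [16, 64, 2, 0]  score +0 (running 0)
row 1: [2, 32, 8, 4] -> [2, 32, 8, 4]  score +0 (running 0)
row 2: [4, 0, 0, 4] -> [8, 0, 0, 0]  score +8 (running 8)
row 3: [8, 8, 4, 16] -> [16, 4, 16, 0]  score +16 (running 24)
Board after move:
16 64  2  0
 2 32  8  4
 8  0  0  0
16  4 16  0

Answer: 24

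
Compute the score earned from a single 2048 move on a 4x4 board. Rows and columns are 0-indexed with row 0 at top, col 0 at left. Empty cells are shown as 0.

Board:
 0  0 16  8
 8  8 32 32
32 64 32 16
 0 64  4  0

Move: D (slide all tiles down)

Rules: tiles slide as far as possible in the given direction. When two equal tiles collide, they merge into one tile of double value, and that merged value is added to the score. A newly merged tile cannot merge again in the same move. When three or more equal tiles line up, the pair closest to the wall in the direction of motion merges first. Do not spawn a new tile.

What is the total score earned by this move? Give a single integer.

Answer: 192

Derivation:
Slide down:
col 0: [0, 8, 32, 0] -> [0, 0, 8, 32]  score +0 (running 0)
col 1: [0, 8, 64, 64] -> [0, 0, 8, 128]  score +128 (running 128)
col 2: [16, 32, 32, 4] -> [0, 16, 64, 4]  score +64 (running 192)
col 3: [8, 32, 16, 0] -> [0, 8, 32, 16]  score +0 (running 192)
Board after move:
  0   0   0   0
  0   0  16   8
  8   8  64  32
 32 128   4  16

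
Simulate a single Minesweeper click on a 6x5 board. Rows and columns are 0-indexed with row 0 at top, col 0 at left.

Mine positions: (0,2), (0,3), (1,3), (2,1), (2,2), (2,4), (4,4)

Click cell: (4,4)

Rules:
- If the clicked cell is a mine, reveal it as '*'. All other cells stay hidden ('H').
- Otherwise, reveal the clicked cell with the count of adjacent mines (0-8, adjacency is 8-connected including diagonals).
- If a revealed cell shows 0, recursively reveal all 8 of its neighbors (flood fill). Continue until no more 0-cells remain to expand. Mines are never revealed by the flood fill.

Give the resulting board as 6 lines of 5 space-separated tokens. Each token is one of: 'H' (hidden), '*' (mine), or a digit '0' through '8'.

H H H H H
H H H H H
H H H H H
H H H H H
H H H H *
H H H H H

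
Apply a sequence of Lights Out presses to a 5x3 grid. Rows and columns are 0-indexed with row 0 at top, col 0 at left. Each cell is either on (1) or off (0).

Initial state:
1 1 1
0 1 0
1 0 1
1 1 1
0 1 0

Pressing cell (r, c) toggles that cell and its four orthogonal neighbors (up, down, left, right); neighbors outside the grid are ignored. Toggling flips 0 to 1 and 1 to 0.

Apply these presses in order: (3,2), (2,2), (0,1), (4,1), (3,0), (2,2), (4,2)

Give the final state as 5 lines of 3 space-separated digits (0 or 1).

After press 1 at (3,2):
1 1 1
0 1 0
1 0 0
1 0 0
0 1 1

After press 2 at (2,2):
1 1 1
0 1 1
1 1 1
1 0 1
0 1 1

After press 3 at (0,1):
0 0 0
0 0 1
1 1 1
1 0 1
0 1 1

After press 4 at (4,1):
0 0 0
0 0 1
1 1 1
1 1 1
1 0 0

After press 5 at (3,0):
0 0 0
0 0 1
0 1 1
0 0 1
0 0 0

After press 6 at (2,2):
0 0 0
0 0 0
0 0 0
0 0 0
0 0 0

After press 7 at (4,2):
0 0 0
0 0 0
0 0 0
0 0 1
0 1 1

Answer: 0 0 0
0 0 0
0 0 0
0 0 1
0 1 1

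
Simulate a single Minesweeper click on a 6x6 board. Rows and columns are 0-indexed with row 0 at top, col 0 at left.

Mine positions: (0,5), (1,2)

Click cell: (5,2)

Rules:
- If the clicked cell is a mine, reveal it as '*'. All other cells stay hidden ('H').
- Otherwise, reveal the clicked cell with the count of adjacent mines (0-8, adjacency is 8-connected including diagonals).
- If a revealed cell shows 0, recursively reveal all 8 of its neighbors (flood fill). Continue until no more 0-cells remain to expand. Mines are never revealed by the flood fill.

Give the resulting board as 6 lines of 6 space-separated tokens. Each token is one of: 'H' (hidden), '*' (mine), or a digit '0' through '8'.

0 1 H H H H
0 1 H 1 1 1
0 1 1 1 0 0
0 0 0 0 0 0
0 0 0 0 0 0
0 0 0 0 0 0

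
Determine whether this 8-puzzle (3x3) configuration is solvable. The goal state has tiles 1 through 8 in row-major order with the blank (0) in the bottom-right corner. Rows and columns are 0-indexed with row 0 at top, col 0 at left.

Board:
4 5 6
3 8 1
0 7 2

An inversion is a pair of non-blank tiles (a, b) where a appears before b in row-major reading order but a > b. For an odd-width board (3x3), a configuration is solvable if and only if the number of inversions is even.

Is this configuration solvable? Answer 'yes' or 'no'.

Inversions (pairs i<j in row-major order where tile[i] > tile[j] > 0): 15
15 is odd, so the puzzle is not solvable.

Answer: no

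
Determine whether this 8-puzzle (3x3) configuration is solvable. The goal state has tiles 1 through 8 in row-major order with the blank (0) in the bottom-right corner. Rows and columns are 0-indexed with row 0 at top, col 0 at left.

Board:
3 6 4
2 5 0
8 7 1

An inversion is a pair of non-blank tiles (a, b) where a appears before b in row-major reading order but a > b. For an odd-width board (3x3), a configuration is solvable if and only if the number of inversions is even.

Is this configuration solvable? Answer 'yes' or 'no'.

Inversions (pairs i<j in row-major order where tile[i] > tile[j] > 0): 13
13 is odd, so the puzzle is not solvable.

Answer: no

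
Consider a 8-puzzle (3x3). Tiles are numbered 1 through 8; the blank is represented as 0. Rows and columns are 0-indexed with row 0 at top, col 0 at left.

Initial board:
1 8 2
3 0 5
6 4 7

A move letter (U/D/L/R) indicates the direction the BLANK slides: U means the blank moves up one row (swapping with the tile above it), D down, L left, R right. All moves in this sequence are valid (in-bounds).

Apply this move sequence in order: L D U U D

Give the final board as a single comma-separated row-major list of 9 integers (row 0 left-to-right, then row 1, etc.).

Answer: 1, 8, 2, 0, 3, 5, 6, 4, 7

Derivation:
After move 1 (L):
1 8 2
0 3 5
6 4 7

After move 2 (D):
1 8 2
6 3 5
0 4 7

After move 3 (U):
1 8 2
0 3 5
6 4 7

After move 4 (U):
0 8 2
1 3 5
6 4 7

After move 5 (D):
1 8 2
0 3 5
6 4 7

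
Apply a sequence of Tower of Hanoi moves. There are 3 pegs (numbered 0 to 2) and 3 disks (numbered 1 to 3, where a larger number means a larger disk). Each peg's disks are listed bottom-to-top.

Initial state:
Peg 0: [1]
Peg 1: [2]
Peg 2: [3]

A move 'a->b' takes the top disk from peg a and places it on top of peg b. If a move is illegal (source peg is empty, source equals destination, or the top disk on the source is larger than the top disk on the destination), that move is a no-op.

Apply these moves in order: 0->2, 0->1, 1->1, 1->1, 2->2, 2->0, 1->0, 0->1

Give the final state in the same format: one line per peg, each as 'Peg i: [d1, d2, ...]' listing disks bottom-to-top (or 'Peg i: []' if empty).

After move 1 (0->2):
Peg 0: []
Peg 1: [2]
Peg 2: [3, 1]

After move 2 (0->1):
Peg 0: []
Peg 1: [2]
Peg 2: [3, 1]

After move 3 (1->1):
Peg 0: []
Peg 1: [2]
Peg 2: [3, 1]

After move 4 (1->1):
Peg 0: []
Peg 1: [2]
Peg 2: [3, 1]

After move 5 (2->2):
Peg 0: []
Peg 1: [2]
Peg 2: [3, 1]

After move 6 (2->0):
Peg 0: [1]
Peg 1: [2]
Peg 2: [3]

After move 7 (1->0):
Peg 0: [1]
Peg 1: [2]
Peg 2: [3]

After move 8 (0->1):
Peg 0: []
Peg 1: [2, 1]
Peg 2: [3]

Answer: Peg 0: []
Peg 1: [2, 1]
Peg 2: [3]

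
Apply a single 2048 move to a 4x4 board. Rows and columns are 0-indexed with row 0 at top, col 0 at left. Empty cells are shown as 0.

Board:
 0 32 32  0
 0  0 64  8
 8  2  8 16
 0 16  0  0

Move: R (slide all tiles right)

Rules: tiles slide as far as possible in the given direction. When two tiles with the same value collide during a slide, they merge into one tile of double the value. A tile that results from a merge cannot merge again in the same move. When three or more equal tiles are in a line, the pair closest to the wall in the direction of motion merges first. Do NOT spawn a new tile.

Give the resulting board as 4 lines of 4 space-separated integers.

Answer:  0  0  0 64
 0  0 64  8
 8  2  8 16
 0  0  0 16

Derivation:
Slide right:
row 0: [0, 32, 32, 0] -> [0, 0, 0, 64]
row 1: [0, 0, 64, 8] -> [0, 0, 64, 8]
row 2: [8, 2, 8, 16] -> [8, 2, 8, 16]
row 3: [0, 16, 0, 0] -> [0, 0, 0, 16]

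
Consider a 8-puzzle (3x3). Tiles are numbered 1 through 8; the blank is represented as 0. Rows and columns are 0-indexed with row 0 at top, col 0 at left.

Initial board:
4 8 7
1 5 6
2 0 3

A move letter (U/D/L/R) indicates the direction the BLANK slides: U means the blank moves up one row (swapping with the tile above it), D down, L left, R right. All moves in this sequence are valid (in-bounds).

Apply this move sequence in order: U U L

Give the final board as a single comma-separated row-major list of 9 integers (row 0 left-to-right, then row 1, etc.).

After move 1 (U):
4 8 7
1 0 6
2 5 3

After move 2 (U):
4 0 7
1 8 6
2 5 3

After move 3 (L):
0 4 7
1 8 6
2 5 3

Answer: 0, 4, 7, 1, 8, 6, 2, 5, 3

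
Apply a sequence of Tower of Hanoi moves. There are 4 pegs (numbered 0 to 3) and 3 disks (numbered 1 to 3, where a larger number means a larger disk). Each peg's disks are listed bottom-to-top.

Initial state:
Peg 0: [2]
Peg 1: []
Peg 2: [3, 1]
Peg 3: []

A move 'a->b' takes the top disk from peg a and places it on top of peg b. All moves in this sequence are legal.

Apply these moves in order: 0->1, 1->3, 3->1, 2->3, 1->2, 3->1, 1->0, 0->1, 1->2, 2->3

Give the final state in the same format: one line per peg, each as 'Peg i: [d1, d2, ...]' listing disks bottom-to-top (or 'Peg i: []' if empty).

After move 1 (0->1):
Peg 0: []
Peg 1: [2]
Peg 2: [3, 1]
Peg 3: []

After move 2 (1->3):
Peg 0: []
Peg 1: []
Peg 2: [3, 1]
Peg 3: [2]

After move 3 (3->1):
Peg 0: []
Peg 1: [2]
Peg 2: [3, 1]
Peg 3: []

After move 4 (2->3):
Peg 0: []
Peg 1: [2]
Peg 2: [3]
Peg 3: [1]

After move 5 (1->2):
Peg 0: []
Peg 1: []
Peg 2: [3, 2]
Peg 3: [1]

After move 6 (3->1):
Peg 0: []
Peg 1: [1]
Peg 2: [3, 2]
Peg 3: []

After move 7 (1->0):
Peg 0: [1]
Peg 1: []
Peg 2: [3, 2]
Peg 3: []

After move 8 (0->1):
Peg 0: []
Peg 1: [1]
Peg 2: [3, 2]
Peg 3: []

After move 9 (1->2):
Peg 0: []
Peg 1: []
Peg 2: [3, 2, 1]
Peg 3: []

After move 10 (2->3):
Peg 0: []
Peg 1: []
Peg 2: [3, 2]
Peg 3: [1]

Answer: Peg 0: []
Peg 1: []
Peg 2: [3, 2]
Peg 3: [1]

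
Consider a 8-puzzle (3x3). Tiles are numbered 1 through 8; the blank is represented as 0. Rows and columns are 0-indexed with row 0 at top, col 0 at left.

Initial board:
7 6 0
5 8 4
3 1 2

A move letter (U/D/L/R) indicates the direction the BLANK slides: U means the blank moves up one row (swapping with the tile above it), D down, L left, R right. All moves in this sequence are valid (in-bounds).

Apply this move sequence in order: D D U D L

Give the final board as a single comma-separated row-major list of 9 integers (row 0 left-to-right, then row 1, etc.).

After move 1 (D):
7 6 4
5 8 0
3 1 2

After move 2 (D):
7 6 4
5 8 2
3 1 0

After move 3 (U):
7 6 4
5 8 0
3 1 2

After move 4 (D):
7 6 4
5 8 2
3 1 0

After move 5 (L):
7 6 4
5 8 2
3 0 1

Answer: 7, 6, 4, 5, 8, 2, 3, 0, 1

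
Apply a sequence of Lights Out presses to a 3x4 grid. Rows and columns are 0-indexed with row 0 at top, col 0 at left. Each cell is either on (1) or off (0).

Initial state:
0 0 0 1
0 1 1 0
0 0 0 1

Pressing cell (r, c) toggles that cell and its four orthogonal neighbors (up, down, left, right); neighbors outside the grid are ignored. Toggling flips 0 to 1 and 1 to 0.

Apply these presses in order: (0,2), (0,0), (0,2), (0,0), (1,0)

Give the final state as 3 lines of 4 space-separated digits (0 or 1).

After press 1 at (0,2):
0 1 1 0
0 1 0 0
0 0 0 1

After press 2 at (0,0):
1 0 1 0
1 1 0 0
0 0 0 1

After press 3 at (0,2):
1 1 0 1
1 1 1 0
0 0 0 1

After press 4 at (0,0):
0 0 0 1
0 1 1 0
0 0 0 1

After press 5 at (1,0):
1 0 0 1
1 0 1 0
1 0 0 1

Answer: 1 0 0 1
1 0 1 0
1 0 0 1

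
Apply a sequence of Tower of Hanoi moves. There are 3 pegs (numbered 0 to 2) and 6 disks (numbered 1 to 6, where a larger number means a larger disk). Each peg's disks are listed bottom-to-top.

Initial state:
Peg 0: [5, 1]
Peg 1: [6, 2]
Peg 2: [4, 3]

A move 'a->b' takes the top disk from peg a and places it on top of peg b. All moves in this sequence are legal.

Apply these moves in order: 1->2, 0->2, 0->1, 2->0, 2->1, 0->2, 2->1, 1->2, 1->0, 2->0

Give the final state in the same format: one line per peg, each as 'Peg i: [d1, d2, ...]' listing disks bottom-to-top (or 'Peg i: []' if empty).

Answer: Peg 0: [2, 1]
Peg 1: [6, 5]
Peg 2: [4, 3]

Derivation:
After move 1 (1->2):
Peg 0: [5, 1]
Peg 1: [6]
Peg 2: [4, 3, 2]

After move 2 (0->2):
Peg 0: [5]
Peg 1: [6]
Peg 2: [4, 3, 2, 1]

After move 3 (0->1):
Peg 0: []
Peg 1: [6, 5]
Peg 2: [4, 3, 2, 1]

After move 4 (2->0):
Peg 0: [1]
Peg 1: [6, 5]
Peg 2: [4, 3, 2]

After move 5 (2->1):
Peg 0: [1]
Peg 1: [6, 5, 2]
Peg 2: [4, 3]

After move 6 (0->2):
Peg 0: []
Peg 1: [6, 5, 2]
Peg 2: [4, 3, 1]

After move 7 (2->1):
Peg 0: []
Peg 1: [6, 5, 2, 1]
Peg 2: [4, 3]

After move 8 (1->2):
Peg 0: []
Peg 1: [6, 5, 2]
Peg 2: [4, 3, 1]

After move 9 (1->0):
Peg 0: [2]
Peg 1: [6, 5]
Peg 2: [4, 3, 1]

After move 10 (2->0):
Peg 0: [2, 1]
Peg 1: [6, 5]
Peg 2: [4, 3]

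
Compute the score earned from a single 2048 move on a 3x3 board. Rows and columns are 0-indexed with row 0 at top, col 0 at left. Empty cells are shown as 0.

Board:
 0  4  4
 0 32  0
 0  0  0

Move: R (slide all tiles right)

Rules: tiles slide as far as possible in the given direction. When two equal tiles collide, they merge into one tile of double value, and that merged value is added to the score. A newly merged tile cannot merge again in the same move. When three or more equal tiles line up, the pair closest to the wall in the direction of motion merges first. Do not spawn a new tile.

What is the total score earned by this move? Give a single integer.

Answer: 8

Derivation:
Slide right:
row 0: [0, 4, 4] -> [0, 0, 8]  score +8 (running 8)
row 1: [0, 32, 0] -> [0, 0, 32]  score +0 (running 8)
row 2: [0, 0, 0] -> [0, 0, 0]  score +0 (running 8)
Board after move:
 0  0  8
 0  0 32
 0  0  0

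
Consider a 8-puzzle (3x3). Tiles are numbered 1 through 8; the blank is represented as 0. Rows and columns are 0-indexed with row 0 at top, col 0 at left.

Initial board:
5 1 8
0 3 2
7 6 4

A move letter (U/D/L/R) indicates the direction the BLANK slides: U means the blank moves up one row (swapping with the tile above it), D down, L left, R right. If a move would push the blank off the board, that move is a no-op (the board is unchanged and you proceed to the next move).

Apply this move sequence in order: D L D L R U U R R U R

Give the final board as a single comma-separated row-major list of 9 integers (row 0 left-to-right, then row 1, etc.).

Answer: 5, 8, 0, 7, 1, 2, 6, 3, 4

Derivation:
After move 1 (D):
5 1 8
7 3 2
0 6 4

After move 2 (L):
5 1 8
7 3 2
0 6 4

After move 3 (D):
5 1 8
7 3 2
0 6 4

After move 4 (L):
5 1 8
7 3 2
0 6 4

After move 5 (R):
5 1 8
7 3 2
6 0 4

After move 6 (U):
5 1 8
7 0 2
6 3 4

After move 7 (U):
5 0 8
7 1 2
6 3 4

After move 8 (R):
5 8 0
7 1 2
6 3 4

After move 9 (R):
5 8 0
7 1 2
6 3 4

After move 10 (U):
5 8 0
7 1 2
6 3 4

After move 11 (R):
5 8 0
7 1 2
6 3 4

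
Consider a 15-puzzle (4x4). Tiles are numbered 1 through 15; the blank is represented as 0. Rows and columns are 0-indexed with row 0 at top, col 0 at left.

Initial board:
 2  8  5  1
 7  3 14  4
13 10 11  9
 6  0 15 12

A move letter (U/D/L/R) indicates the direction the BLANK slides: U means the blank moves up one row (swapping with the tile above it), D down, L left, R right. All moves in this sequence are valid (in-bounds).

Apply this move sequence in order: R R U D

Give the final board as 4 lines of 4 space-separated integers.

After move 1 (R):
 2  8  5  1
 7  3 14  4
13 10 11  9
 6 15  0 12

After move 2 (R):
 2  8  5  1
 7  3 14  4
13 10 11  9
 6 15 12  0

After move 3 (U):
 2  8  5  1
 7  3 14  4
13 10 11  0
 6 15 12  9

After move 4 (D):
 2  8  5  1
 7  3 14  4
13 10 11  9
 6 15 12  0

Answer:  2  8  5  1
 7  3 14  4
13 10 11  9
 6 15 12  0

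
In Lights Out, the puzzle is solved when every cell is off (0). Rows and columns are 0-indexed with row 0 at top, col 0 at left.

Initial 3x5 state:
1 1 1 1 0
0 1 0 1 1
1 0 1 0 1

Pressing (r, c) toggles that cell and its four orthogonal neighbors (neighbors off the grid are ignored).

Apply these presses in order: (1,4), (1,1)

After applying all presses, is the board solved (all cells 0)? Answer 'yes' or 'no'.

After press 1 at (1,4):
1 1 1 1 1
0 1 0 0 0
1 0 1 0 0

After press 2 at (1,1):
1 0 1 1 1
1 0 1 0 0
1 1 1 0 0

Lights still on: 9

Answer: no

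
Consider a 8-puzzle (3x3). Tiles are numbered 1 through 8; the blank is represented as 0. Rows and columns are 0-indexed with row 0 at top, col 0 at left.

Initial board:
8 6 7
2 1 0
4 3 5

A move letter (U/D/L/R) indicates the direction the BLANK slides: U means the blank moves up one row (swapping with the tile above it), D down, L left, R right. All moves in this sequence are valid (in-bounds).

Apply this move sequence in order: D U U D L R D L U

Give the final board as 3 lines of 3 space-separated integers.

Answer: 8 6 7
2 0 5
4 1 3

Derivation:
After move 1 (D):
8 6 7
2 1 5
4 3 0

After move 2 (U):
8 6 7
2 1 0
4 3 5

After move 3 (U):
8 6 0
2 1 7
4 3 5

After move 4 (D):
8 6 7
2 1 0
4 3 5

After move 5 (L):
8 6 7
2 0 1
4 3 5

After move 6 (R):
8 6 7
2 1 0
4 3 5

After move 7 (D):
8 6 7
2 1 5
4 3 0

After move 8 (L):
8 6 7
2 1 5
4 0 3

After move 9 (U):
8 6 7
2 0 5
4 1 3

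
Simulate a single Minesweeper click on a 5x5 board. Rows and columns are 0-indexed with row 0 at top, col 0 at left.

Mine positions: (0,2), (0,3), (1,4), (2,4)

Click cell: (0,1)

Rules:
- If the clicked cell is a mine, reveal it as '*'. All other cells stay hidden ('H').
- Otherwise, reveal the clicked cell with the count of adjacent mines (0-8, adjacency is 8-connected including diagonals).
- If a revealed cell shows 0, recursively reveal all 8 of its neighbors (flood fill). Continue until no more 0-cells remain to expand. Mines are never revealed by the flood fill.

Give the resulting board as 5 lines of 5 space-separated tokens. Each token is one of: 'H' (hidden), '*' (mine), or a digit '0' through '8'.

H 1 H H H
H H H H H
H H H H H
H H H H H
H H H H H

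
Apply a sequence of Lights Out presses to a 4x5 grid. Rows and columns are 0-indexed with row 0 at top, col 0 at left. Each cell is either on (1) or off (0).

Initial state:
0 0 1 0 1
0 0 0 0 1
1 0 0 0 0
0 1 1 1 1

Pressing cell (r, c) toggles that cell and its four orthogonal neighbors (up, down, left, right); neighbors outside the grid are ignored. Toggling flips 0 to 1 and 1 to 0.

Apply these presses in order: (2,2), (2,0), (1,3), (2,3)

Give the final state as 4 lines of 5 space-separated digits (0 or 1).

Answer: 0 0 1 1 1
1 0 0 0 0
0 0 0 1 1
1 1 0 0 1

Derivation:
After press 1 at (2,2):
0 0 1 0 1
0 0 1 0 1
1 1 1 1 0
0 1 0 1 1

After press 2 at (2,0):
0 0 1 0 1
1 0 1 0 1
0 0 1 1 0
1 1 0 1 1

After press 3 at (1,3):
0 0 1 1 1
1 0 0 1 0
0 0 1 0 0
1 1 0 1 1

After press 4 at (2,3):
0 0 1 1 1
1 0 0 0 0
0 0 0 1 1
1 1 0 0 1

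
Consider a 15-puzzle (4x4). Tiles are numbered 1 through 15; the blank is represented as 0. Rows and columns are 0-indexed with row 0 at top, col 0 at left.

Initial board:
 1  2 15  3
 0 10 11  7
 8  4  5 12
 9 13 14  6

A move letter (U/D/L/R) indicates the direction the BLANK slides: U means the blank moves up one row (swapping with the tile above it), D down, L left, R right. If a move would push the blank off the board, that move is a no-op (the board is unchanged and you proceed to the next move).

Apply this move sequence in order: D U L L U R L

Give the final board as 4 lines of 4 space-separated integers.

Answer:  0  2 15  3
 1 10 11  7
 8  4  5 12
 9 13 14  6

Derivation:
After move 1 (D):
 1  2 15  3
 8 10 11  7
 0  4  5 12
 9 13 14  6

After move 2 (U):
 1  2 15  3
 0 10 11  7
 8  4  5 12
 9 13 14  6

After move 3 (L):
 1  2 15  3
 0 10 11  7
 8  4  5 12
 9 13 14  6

After move 4 (L):
 1  2 15  3
 0 10 11  7
 8  4  5 12
 9 13 14  6

After move 5 (U):
 0  2 15  3
 1 10 11  7
 8  4  5 12
 9 13 14  6

After move 6 (R):
 2  0 15  3
 1 10 11  7
 8  4  5 12
 9 13 14  6

After move 7 (L):
 0  2 15  3
 1 10 11  7
 8  4  5 12
 9 13 14  6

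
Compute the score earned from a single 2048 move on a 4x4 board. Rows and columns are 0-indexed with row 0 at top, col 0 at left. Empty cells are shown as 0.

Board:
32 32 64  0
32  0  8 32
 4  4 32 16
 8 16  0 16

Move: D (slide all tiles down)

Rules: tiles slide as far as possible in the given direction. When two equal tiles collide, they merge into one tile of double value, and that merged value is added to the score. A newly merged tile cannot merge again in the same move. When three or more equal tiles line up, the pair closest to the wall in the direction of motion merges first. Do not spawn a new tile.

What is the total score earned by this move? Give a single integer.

Answer: 96

Derivation:
Slide down:
col 0: [32, 32, 4, 8] -> [0, 64, 4, 8]  score +64 (running 64)
col 1: [32, 0, 4, 16] -> [0, 32, 4, 16]  score +0 (running 64)
col 2: [64, 8, 32, 0] -> [0, 64, 8, 32]  score +0 (running 64)
col 3: [0, 32, 16, 16] -> [0, 0, 32, 32]  score +32 (running 96)
Board after move:
 0  0  0  0
64 32 64  0
 4  4  8 32
 8 16 32 32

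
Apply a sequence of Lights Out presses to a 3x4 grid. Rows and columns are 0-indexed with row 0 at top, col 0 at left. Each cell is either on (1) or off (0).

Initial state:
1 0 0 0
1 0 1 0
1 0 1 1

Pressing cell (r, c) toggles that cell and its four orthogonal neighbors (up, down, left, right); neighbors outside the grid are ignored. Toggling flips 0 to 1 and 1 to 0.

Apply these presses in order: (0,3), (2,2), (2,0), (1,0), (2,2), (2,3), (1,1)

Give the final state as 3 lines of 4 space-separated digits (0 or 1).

Answer: 0 1 1 1
0 0 0 0
1 0 0 0

Derivation:
After press 1 at (0,3):
1 0 1 1
1 0 1 1
1 0 1 1

After press 2 at (2,2):
1 0 1 1
1 0 0 1
1 1 0 0

After press 3 at (2,0):
1 0 1 1
0 0 0 1
0 0 0 0

After press 4 at (1,0):
0 0 1 1
1 1 0 1
1 0 0 0

After press 5 at (2,2):
0 0 1 1
1 1 1 1
1 1 1 1

After press 6 at (2,3):
0 0 1 1
1 1 1 0
1 1 0 0

After press 7 at (1,1):
0 1 1 1
0 0 0 0
1 0 0 0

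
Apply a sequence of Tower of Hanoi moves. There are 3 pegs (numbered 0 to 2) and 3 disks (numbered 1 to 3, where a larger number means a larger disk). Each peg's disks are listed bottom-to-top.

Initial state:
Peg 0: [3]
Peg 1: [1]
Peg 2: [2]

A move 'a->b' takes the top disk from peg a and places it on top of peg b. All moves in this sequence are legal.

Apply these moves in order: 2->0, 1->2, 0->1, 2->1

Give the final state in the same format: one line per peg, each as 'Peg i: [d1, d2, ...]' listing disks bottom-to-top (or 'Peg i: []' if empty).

After move 1 (2->0):
Peg 0: [3, 2]
Peg 1: [1]
Peg 2: []

After move 2 (1->2):
Peg 0: [3, 2]
Peg 1: []
Peg 2: [1]

After move 3 (0->1):
Peg 0: [3]
Peg 1: [2]
Peg 2: [1]

After move 4 (2->1):
Peg 0: [3]
Peg 1: [2, 1]
Peg 2: []

Answer: Peg 0: [3]
Peg 1: [2, 1]
Peg 2: []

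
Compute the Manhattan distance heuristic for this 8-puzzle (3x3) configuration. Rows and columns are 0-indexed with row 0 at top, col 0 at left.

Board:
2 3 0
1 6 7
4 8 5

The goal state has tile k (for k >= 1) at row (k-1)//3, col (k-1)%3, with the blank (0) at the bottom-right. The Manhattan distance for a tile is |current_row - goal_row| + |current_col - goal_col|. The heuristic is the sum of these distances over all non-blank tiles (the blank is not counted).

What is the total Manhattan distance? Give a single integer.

Answer: 10

Derivation:
Tile 2: (0,0)->(0,1) = 1
Tile 3: (0,1)->(0,2) = 1
Tile 1: (1,0)->(0,0) = 1
Tile 6: (1,1)->(1,2) = 1
Tile 7: (1,2)->(2,0) = 3
Tile 4: (2,0)->(1,0) = 1
Tile 8: (2,1)->(2,1) = 0
Tile 5: (2,2)->(1,1) = 2
Sum: 1 + 1 + 1 + 1 + 3 + 1 + 0 + 2 = 10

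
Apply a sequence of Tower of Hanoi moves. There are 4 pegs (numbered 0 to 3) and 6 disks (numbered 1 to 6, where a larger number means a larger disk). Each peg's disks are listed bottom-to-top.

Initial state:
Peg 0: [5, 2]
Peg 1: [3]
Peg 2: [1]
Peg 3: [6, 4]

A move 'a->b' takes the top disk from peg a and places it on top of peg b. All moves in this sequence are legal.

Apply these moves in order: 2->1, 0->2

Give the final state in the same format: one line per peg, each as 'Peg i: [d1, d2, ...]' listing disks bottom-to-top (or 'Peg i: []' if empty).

Answer: Peg 0: [5]
Peg 1: [3, 1]
Peg 2: [2]
Peg 3: [6, 4]

Derivation:
After move 1 (2->1):
Peg 0: [5, 2]
Peg 1: [3, 1]
Peg 2: []
Peg 3: [6, 4]

After move 2 (0->2):
Peg 0: [5]
Peg 1: [3, 1]
Peg 2: [2]
Peg 3: [6, 4]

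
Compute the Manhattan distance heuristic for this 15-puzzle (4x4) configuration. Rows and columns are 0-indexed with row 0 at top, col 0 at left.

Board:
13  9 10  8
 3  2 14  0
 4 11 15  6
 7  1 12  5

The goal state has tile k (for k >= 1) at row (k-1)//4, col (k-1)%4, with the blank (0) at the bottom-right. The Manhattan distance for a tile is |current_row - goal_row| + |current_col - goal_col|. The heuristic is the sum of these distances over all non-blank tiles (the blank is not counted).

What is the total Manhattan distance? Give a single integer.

Answer: 42

Derivation:
Tile 13: (0,0)->(3,0) = 3
Tile 9: (0,1)->(2,0) = 3
Tile 10: (0,2)->(2,1) = 3
Tile 8: (0,3)->(1,3) = 1
Tile 3: (1,0)->(0,2) = 3
Tile 2: (1,1)->(0,1) = 1
Tile 14: (1,2)->(3,1) = 3
Tile 4: (2,0)->(0,3) = 5
Tile 11: (2,1)->(2,2) = 1
Tile 15: (2,2)->(3,2) = 1
Tile 6: (2,3)->(1,1) = 3
Tile 7: (3,0)->(1,2) = 4
Tile 1: (3,1)->(0,0) = 4
Tile 12: (3,2)->(2,3) = 2
Tile 5: (3,3)->(1,0) = 5
Sum: 3 + 3 + 3 + 1 + 3 + 1 + 3 + 5 + 1 + 1 + 3 + 4 + 4 + 2 + 5 = 42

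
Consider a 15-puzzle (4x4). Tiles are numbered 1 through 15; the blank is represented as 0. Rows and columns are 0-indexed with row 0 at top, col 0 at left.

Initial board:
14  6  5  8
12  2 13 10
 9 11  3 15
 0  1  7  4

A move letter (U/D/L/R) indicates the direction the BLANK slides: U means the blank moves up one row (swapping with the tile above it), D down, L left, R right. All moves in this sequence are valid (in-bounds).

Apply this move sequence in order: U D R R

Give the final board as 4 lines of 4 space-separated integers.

Answer: 14  6  5  8
12  2 13 10
 9 11  3 15
 1  7  0  4

Derivation:
After move 1 (U):
14  6  5  8
12  2 13 10
 0 11  3 15
 9  1  7  4

After move 2 (D):
14  6  5  8
12  2 13 10
 9 11  3 15
 0  1  7  4

After move 3 (R):
14  6  5  8
12  2 13 10
 9 11  3 15
 1  0  7  4

After move 4 (R):
14  6  5  8
12  2 13 10
 9 11  3 15
 1  7  0  4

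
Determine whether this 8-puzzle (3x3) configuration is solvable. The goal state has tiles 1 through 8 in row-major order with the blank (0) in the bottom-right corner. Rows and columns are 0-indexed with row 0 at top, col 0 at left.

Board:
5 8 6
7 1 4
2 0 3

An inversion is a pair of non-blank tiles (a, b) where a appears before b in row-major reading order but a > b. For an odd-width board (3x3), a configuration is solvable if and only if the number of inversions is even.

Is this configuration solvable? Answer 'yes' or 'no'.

Inversions (pairs i<j in row-major order where tile[i] > tile[j] > 0): 20
20 is even, so the puzzle is solvable.

Answer: yes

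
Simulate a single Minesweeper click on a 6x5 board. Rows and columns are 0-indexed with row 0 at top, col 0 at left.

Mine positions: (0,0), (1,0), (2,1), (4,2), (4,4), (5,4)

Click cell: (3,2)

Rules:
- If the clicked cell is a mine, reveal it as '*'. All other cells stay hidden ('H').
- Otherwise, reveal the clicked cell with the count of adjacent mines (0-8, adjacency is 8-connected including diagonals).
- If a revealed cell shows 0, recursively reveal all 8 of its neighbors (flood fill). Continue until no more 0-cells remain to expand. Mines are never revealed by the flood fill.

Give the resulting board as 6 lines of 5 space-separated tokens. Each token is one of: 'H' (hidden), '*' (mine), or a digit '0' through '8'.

H H H H H
H H H H H
H H H H H
H H 2 H H
H H H H H
H H H H H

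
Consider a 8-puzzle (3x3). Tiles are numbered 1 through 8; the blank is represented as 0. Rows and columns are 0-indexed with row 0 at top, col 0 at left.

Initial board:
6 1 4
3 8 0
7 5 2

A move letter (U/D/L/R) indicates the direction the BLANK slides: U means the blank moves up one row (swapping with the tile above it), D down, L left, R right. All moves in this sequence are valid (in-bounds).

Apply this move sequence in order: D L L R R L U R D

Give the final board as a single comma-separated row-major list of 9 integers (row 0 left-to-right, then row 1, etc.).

After move 1 (D):
6 1 4
3 8 2
7 5 0

After move 2 (L):
6 1 4
3 8 2
7 0 5

After move 3 (L):
6 1 4
3 8 2
0 7 5

After move 4 (R):
6 1 4
3 8 2
7 0 5

After move 5 (R):
6 1 4
3 8 2
7 5 0

After move 6 (L):
6 1 4
3 8 2
7 0 5

After move 7 (U):
6 1 4
3 0 2
7 8 5

After move 8 (R):
6 1 4
3 2 0
7 8 5

After move 9 (D):
6 1 4
3 2 5
7 8 0

Answer: 6, 1, 4, 3, 2, 5, 7, 8, 0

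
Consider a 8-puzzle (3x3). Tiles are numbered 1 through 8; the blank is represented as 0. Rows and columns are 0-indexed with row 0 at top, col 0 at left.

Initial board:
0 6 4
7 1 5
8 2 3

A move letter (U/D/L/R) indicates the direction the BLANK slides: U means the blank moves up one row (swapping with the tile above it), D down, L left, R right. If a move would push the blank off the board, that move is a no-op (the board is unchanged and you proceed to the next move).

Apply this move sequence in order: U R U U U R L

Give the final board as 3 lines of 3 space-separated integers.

Answer: 6 0 4
7 1 5
8 2 3

Derivation:
After move 1 (U):
0 6 4
7 1 5
8 2 3

After move 2 (R):
6 0 4
7 1 5
8 2 3

After move 3 (U):
6 0 4
7 1 5
8 2 3

After move 4 (U):
6 0 4
7 1 5
8 2 3

After move 5 (U):
6 0 4
7 1 5
8 2 3

After move 6 (R):
6 4 0
7 1 5
8 2 3

After move 7 (L):
6 0 4
7 1 5
8 2 3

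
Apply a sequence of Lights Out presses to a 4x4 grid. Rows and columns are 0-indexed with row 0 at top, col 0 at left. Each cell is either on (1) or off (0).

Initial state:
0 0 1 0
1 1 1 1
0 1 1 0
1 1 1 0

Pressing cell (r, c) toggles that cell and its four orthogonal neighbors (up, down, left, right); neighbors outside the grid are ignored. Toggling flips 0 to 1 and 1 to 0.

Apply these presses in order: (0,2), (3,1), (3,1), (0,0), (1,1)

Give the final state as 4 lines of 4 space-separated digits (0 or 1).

After press 1 at (0,2):
0 1 0 1
1 1 0 1
0 1 1 0
1 1 1 0

After press 2 at (3,1):
0 1 0 1
1 1 0 1
0 0 1 0
0 0 0 0

After press 3 at (3,1):
0 1 0 1
1 1 0 1
0 1 1 0
1 1 1 0

After press 4 at (0,0):
1 0 0 1
0 1 0 1
0 1 1 0
1 1 1 0

After press 5 at (1,1):
1 1 0 1
1 0 1 1
0 0 1 0
1 1 1 0

Answer: 1 1 0 1
1 0 1 1
0 0 1 0
1 1 1 0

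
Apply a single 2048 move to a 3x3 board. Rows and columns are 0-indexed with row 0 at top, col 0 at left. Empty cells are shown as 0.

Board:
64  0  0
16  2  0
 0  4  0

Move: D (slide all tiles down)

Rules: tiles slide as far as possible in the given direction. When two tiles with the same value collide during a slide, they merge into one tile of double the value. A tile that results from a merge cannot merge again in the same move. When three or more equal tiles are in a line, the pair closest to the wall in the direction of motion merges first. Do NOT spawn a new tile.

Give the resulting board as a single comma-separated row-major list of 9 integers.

Answer: 0, 0, 0, 64, 2, 0, 16, 4, 0

Derivation:
Slide down:
col 0: [64, 16, 0] -> [0, 64, 16]
col 1: [0, 2, 4] -> [0, 2, 4]
col 2: [0, 0, 0] -> [0, 0, 0]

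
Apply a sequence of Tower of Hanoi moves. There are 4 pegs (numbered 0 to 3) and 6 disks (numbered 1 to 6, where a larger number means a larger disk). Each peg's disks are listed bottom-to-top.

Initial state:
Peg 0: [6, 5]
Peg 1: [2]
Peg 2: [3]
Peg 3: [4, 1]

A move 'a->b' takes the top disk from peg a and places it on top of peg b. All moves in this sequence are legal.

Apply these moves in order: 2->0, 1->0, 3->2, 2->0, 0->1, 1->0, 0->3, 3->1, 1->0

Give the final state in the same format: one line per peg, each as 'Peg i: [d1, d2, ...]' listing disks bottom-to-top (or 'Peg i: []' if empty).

After move 1 (2->0):
Peg 0: [6, 5, 3]
Peg 1: [2]
Peg 2: []
Peg 3: [4, 1]

After move 2 (1->0):
Peg 0: [6, 5, 3, 2]
Peg 1: []
Peg 2: []
Peg 3: [4, 1]

After move 3 (3->2):
Peg 0: [6, 5, 3, 2]
Peg 1: []
Peg 2: [1]
Peg 3: [4]

After move 4 (2->0):
Peg 0: [6, 5, 3, 2, 1]
Peg 1: []
Peg 2: []
Peg 3: [4]

After move 5 (0->1):
Peg 0: [6, 5, 3, 2]
Peg 1: [1]
Peg 2: []
Peg 3: [4]

After move 6 (1->0):
Peg 0: [6, 5, 3, 2, 1]
Peg 1: []
Peg 2: []
Peg 3: [4]

After move 7 (0->3):
Peg 0: [6, 5, 3, 2]
Peg 1: []
Peg 2: []
Peg 3: [4, 1]

After move 8 (3->1):
Peg 0: [6, 5, 3, 2]
Peg 1: [1]
Peg 2: []
Peg 3: [4]

After move 9 (1->0):
Peg 0: [6, 5, 3, 2, 1]
Peg 1: []
Peg 2: []
Peg 3: [4]

Answer: Peg 0: [6, 5, 3, 2, 1]
Peg 1: []
Peg 2: []
Peg 3: [4]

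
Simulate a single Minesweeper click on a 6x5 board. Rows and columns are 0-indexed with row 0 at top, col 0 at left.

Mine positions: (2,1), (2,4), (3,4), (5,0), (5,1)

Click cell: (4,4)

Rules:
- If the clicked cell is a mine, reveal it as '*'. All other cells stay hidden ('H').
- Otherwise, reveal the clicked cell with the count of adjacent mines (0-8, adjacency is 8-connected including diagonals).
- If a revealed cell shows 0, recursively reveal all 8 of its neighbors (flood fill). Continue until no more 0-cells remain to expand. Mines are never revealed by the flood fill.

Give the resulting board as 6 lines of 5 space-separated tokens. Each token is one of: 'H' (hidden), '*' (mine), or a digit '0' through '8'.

H H H H H
H H H H H
H H H H H
H H H H H
H H H H 1
H H H H H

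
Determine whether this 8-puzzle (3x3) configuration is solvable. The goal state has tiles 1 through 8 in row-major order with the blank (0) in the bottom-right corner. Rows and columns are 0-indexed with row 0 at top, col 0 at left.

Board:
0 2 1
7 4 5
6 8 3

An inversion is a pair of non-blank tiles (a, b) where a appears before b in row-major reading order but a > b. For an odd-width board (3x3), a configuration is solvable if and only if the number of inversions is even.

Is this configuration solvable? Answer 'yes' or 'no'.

Inversions (pairs i<j in row-major order where tile[i] > tile[j] > 0): 9
9 is odd, so the puzzle is not solvable.

Answer: no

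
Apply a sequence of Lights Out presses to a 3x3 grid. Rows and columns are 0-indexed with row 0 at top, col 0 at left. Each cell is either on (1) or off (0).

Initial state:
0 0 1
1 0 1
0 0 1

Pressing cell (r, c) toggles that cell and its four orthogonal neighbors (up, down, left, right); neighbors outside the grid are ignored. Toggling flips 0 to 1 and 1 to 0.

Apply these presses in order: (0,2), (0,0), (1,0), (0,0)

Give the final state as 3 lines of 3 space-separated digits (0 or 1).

Answer: 1 1 0
0 1 0
1 0 1

Derivation:
After press 1 at (0,2):
0 1 0
1 0 0
0 0 1

After press 2 at (0,0):
1 0 0
0 0 0
0 0 1

After press 3 at (1,0):
0 0 0
1 1 0
1 0 1

After press 4 at (0,0):
1 1 0
0 1 0
1 0 1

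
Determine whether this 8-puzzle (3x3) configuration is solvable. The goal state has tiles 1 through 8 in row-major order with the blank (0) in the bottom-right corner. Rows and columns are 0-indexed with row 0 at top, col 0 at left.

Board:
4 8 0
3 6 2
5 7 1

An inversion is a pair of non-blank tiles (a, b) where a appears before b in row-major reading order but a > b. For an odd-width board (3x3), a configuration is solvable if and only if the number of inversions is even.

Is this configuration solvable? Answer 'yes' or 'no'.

Answer: no

Derivation:
Inversions (pairs i<j in row-major order where tile[i] > tile[j] > 0): 17
17 is odd, so the puzzle is not solvable.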